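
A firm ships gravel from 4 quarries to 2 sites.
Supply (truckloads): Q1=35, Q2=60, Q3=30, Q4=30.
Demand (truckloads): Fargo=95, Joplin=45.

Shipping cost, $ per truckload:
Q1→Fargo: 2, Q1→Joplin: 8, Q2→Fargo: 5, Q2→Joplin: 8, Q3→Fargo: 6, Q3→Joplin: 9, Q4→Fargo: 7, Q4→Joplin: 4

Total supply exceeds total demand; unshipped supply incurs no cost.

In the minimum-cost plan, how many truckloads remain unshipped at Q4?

0

An optimal plan:
  Q1->Fargo: 35 × $2 = $70
  Q2->Fargo: 45 × $5 = $225
  Q2->Joplin: 15 × $8 = $120
  Q3->Fargo: 15 × $6 = $90
  Q4->Joplin: 30 × $4 = $120
Total cost = $625.
Q4 ships 30 of its 30, leaving 0.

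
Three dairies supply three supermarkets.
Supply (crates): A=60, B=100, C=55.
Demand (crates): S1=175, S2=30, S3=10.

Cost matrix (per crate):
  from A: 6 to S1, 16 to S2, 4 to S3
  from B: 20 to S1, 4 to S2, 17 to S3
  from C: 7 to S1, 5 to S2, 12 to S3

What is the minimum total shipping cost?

2235

A cheapest plan:
  A→S1: 60 × 6 = 360
  B→S1: 60 × 20 = 1200
  B→S2: 30 × 4 = 120
  B→S3: 10 × 17 = 170
  C→S1: 55 × 7 = 385
Total = 360 + 1200 + 120 + 170 + 385 = 2235.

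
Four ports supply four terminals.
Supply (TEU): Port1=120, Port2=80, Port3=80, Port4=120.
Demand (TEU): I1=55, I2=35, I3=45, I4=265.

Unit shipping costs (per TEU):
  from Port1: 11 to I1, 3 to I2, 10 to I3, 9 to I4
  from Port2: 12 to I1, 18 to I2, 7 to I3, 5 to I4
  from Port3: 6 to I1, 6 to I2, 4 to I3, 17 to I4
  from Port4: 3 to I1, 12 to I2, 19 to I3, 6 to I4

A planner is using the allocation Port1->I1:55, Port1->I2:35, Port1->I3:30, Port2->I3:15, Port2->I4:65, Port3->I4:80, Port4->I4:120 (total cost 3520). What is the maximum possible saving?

1200

Current plan cost = 55·11 + 35·3 + 30·10 + 15·7 + 65·5 + 80·17 + 120·6 = 3520.
Optimal plan:
  Port1–I2: 35 × 3 = 105
  Port1–I4: 85 × 9 = 765
  Port2–I4: 80 × 5 = 400
  Port3–I1: 35 × 6 = 210
  Port3–I3: 45 × 4 = 180
  Port4–I1: 20 × 3 = 60
  Port4–I4: 100 × 6 = 600
Optimal cost = 2320.
Saving = 3520 − 2320 = 1200.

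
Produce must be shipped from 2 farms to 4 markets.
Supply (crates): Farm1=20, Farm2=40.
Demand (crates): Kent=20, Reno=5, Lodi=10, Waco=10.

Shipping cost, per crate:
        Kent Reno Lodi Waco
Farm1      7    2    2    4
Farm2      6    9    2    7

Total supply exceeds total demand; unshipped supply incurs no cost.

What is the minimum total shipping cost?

190

One minimum-cost allocation:
  Farm1→Reno: 5 × 2 = 10
  Farm1→Lodi: 5 × 2 = 10
  Farm1→Waco: 10 × 4 = 40
  Farm2→Kent: 20 × 6 = 120
  Farm2→Lodi: 5 × 2 = 10
Total = 10 + 10 + 40 + 120 + 10 = 190.
(Supply check: Farm1 ships 20; Farm2 ships 25.)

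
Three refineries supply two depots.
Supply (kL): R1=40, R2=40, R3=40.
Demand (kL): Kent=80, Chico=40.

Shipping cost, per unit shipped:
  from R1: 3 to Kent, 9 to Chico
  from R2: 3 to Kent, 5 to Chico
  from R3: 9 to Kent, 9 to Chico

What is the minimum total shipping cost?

Optimal allocation:
  R1 to Kent: 40 × 3 = 120
  R2 to Kent: 40 × 3 = 120
  R3 to Chico: 40 × 9 = 360
Total = 120 + 120 + 360 = 600.

600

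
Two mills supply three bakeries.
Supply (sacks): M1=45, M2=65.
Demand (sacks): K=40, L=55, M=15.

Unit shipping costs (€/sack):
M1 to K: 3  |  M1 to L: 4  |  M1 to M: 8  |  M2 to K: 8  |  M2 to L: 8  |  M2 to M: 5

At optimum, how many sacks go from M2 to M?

Solving gives:
  M1→K: 40 × €3 = €120
  M1→L: 5 × €4 = €20
  M2→L: 50 × €8 = €400
  M2→M: 15 × €5 = €75
Total cost = €615.
So M2→M carries 15 sacks.

15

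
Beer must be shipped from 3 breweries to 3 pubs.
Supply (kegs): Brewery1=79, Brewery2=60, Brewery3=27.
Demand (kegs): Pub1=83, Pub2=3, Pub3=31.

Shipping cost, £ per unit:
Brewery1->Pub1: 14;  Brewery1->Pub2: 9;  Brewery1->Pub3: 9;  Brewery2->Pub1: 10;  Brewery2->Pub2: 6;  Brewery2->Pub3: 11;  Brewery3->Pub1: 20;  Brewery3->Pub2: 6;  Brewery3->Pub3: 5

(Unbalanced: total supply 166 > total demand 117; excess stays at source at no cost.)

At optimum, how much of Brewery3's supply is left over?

0

Minimum-cost shipments:
  Brewery1 to Pub1: 23 × £14 = £322
  Brewery1 to Pub2: 3 × £9 = £27
  Brewery1 to Pub3: 4 × £9 = £36
  Brewery2 to Pub1: 60 × £10 = £600
  Brewery3 to Pub3: 27 × £5 = £135
Total cost = £1120.
Brewery3 ships 27 of its 27, leaving 0.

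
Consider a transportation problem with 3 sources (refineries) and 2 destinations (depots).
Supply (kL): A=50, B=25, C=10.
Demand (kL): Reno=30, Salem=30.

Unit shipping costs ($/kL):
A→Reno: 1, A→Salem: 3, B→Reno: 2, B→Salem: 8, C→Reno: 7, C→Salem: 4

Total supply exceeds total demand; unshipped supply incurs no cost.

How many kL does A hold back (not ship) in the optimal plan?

An optimal plan:
  A–Reno: 20 × $1 = $20
  A–Salem: 30 × $3 = $90
  B–Reno: 10 × $2 = $20
Total cost = $130.
A ships 50 of its 50, leaving 0.

0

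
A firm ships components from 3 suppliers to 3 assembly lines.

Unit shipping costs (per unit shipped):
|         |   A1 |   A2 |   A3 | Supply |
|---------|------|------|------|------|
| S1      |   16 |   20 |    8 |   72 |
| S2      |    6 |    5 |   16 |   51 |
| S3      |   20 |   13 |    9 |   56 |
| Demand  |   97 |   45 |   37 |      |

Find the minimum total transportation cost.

1934

A cheapest plan:
  S1→A1: 46 × 16 = 736
  S1→A3: 26 × 8 = 208
  S2→A1: 51 × 6 = 306
  S3→A2: 45 × 13 = 585
  S3→A3: 11 × 9 = 99
Total = 736 + 208 + 306 + 585 + 99 = 1934.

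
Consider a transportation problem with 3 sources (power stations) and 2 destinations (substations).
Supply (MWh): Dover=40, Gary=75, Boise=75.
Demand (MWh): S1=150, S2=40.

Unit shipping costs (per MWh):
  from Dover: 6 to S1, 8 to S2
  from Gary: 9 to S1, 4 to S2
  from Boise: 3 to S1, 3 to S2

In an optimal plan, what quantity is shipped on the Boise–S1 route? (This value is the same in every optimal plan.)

Solving gives:
  Dover->S1: 40 × 6 = 240
  Gary->S1: 35 × 9 = 315
  Gary->S2: 40 × 4 = 160
  Boise->S1: 75 × 3 = 225
Total cost = 940.
So Boise→S1 carries 75 MWh.

75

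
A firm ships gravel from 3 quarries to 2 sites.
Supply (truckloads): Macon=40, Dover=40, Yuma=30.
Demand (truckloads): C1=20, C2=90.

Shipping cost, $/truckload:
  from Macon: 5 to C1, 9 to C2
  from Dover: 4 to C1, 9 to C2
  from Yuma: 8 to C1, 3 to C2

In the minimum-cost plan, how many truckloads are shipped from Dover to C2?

The minimum-cost plan:
  Macon->C2: 40 × $9 = $360
  Dover->C1: 20 × $4 = $80
  Dover->C2: 20 × $9 = $180
  Yuma->C2: 30 × $3 = $90
Total cost = $710.
So Dover→C2 carries 20 truckloads.

20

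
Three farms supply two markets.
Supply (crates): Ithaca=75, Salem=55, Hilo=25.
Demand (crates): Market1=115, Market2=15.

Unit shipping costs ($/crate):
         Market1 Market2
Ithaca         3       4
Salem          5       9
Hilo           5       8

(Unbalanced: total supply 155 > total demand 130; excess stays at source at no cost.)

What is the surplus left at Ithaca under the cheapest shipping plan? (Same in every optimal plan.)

An optimal plan:
  Ithaca->Market1: 60 crates
  Ithaca->Market2: 15 crates
  Salem->Market1: 30 crates
  Hilo->Market1: 25 crates
Total cost = $515.
Ithaca ships 75 of its 75, leaving 0.

0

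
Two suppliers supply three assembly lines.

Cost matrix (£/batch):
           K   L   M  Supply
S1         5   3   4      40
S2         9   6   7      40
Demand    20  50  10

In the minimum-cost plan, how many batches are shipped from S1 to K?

20

The minimum-cost plan:
  S1→K: 20 × £5 = £100
  S1→L: 10 × £3 = £30
  S1→M: 10 × £4 = £40
  S2→L: 40 × £6 = £240
Total cost = £410.
So S1→K carries 20 batches.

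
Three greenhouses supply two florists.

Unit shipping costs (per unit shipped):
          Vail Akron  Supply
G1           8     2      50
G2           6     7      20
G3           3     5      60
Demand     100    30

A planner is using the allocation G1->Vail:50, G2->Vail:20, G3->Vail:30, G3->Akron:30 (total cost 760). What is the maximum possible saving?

Current plan cost = 50·8 + 20·6 + 30·3 + 30·5 = 760.
Optimal plan:
  G1→Vail: 20 × 8 = 160
  G1→Akron: 30 × 2 = 60
  G2→Vail: 20 × 6 = 120
  G3→Vail: 60 × 3 = 180
Optimal cost = 520.
Saving = 760 − 520 = 240.

240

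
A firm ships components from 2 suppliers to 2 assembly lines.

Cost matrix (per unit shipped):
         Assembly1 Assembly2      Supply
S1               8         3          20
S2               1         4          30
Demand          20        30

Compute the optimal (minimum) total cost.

120

Optimal allocation:
  S1 to Assembly2: 20 × 3 = 60
  S2 to Assembly1: 20 × 1 = 20
  S2 to Assembly2: 10 × 4 = 40
Total = 60 + 20 + 40 = 120.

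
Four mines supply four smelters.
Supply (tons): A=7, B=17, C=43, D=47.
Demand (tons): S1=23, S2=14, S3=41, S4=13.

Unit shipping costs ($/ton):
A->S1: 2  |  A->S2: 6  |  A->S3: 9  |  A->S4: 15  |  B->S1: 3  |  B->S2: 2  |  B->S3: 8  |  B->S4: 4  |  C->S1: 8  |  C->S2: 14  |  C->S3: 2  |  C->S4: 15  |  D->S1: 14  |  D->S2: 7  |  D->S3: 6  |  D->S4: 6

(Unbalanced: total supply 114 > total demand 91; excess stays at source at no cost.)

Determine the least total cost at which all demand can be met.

315

A cheapest plan:
  A–S1: 7 tons
  B–S1: 14 tons
  B–S2: 3 tons
  C–S1: 2 tons
  C–S3: 41 tons
  D–S2: 11 tons
  D–S4: 13 tons
Total cost = $315.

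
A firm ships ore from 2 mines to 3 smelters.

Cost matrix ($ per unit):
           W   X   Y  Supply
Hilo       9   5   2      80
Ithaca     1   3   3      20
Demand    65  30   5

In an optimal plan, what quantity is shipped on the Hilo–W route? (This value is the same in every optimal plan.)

45

Optimal shipments:
  Hilo->W: 45 tons
  Hilo->X: 30 tons
  Hilo->Y: 5 tons
  Ithaca->W: 20 tons
Total cost = $585.
So Hilo→W carries 45 tons.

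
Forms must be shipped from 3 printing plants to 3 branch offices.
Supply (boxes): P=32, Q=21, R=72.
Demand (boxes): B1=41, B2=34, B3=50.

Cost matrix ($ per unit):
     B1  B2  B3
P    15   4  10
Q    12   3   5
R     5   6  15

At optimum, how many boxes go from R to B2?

Solving gives:
  P to B2: 3 × $4 = $12
  P to B3: 29 × $10 = $290
  Q to B3: 21 × $5 = $105
  R to B1: 41 × $5 = $205
  R to B2: 31 × $6 = $186
Total cost = $798.
So R→B2 carries 31 boxes.

31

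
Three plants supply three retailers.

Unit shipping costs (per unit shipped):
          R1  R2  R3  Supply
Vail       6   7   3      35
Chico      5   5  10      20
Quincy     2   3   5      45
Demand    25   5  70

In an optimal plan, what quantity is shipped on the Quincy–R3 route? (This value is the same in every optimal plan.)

35

Optimal shipments:
  Vail→R3: 35 × 3 = 105
  Chico→R1: 15 × 5 = 75
  Chico→R2: 5 × 5 = 25
  Quincy→R1: 10 × 2 = 20
  Quincy→R3: 35 × 5 = 175
Total cost = 400.
So Quincy→R3 carries 35 units.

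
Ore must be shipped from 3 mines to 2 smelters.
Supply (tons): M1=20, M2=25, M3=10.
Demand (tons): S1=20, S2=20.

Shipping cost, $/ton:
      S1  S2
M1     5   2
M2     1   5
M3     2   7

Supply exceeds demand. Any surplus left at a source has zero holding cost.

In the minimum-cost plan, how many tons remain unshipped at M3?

An optimal plan:
  M1–S2: 20 tons
  M2–S1: 20 tons
Total cost = $60.
M3 ships 0 of its 10, leaving 10.

10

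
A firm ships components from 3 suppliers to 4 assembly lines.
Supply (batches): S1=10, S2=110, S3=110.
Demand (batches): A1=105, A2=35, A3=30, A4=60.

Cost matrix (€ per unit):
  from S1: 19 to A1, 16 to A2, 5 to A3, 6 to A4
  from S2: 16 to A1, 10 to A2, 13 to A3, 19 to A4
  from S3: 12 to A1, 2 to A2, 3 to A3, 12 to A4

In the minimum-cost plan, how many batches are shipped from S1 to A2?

Solving gives:
  S1->A4: 10 batches
  S2->A1: 105 batches
  S2->A4: 5 batches
  S3->A2: 35 batches
  S3->A3: 30 batches
  S3->A4: 45 batches
Total cost = €2535.
The route S1→A2 is not used.

0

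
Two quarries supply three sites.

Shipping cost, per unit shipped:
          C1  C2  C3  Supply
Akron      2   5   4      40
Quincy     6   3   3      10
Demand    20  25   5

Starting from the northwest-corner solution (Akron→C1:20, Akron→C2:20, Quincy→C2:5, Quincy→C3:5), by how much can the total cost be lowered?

Current plan cost = 20·2 + 20·5 + 5·3 + 5·3 = 170.
Optimal plan:
  Akron to C1: 20 truckloads
  Akron to C2: 15 truckloads
  Akron to C3: 5 truckloads
  Quincy to C2: 10 truckloads
Optimal cost = 165.
Saving = 170 − 165 = 5.

5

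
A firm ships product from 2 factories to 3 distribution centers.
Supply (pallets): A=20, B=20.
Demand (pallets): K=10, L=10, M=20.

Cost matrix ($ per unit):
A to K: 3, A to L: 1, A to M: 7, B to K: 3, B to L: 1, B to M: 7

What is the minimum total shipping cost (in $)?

180

One minimum-cost allocation:
  A->K: 10 × $3 = $30
  A->L: 10 × $1 = $10
  B->M: 20 × $7 = $140
Total = 30 + 10 + 140 = $180.
(Supply check: A ships 20; B ships 20.)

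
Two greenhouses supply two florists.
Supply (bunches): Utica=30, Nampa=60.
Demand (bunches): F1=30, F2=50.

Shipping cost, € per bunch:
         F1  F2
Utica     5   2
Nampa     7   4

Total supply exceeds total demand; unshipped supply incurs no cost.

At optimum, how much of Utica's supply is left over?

Minimum-cost shipments:
  Utica->F2: 30 × €2 = €60
  Nampa->F1: 30 × €7 = €210
  Nampa->F2: 20 × €4 = €80
Total cost = €350.
Utica ships 30 of its 30, leaving 0.

0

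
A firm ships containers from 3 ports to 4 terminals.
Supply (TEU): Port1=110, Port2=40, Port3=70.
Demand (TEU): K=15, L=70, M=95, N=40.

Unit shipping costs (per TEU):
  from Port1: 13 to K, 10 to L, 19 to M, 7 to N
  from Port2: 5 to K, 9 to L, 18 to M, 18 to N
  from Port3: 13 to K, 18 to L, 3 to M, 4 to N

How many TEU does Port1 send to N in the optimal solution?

Optimal shipments:
  Port1 to L: 70 × 10 = 700
  Port1 to N: 40 × 7 = 280
  Port2 to K: 15 × 5 = 75
  Port2 to M: 25 × 18 = 450
  Port3 to M: 70 × 3 = 210
Total cost = 1715.
So Port1→N carries 40 TEU.

40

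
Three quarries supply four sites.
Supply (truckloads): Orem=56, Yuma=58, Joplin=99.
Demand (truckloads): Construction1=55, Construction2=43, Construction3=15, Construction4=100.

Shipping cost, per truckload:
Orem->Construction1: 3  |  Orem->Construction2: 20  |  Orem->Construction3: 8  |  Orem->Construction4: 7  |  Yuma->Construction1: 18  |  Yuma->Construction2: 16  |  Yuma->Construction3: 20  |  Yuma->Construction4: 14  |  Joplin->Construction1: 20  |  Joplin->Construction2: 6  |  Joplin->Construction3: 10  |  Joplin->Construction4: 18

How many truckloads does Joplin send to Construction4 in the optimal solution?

41

The minimum-cost plan:
  Orem–Construction1: 55 × 3 = 165
  Orem–Construction4: 1 × 7 = 7
  Yuma–Construction4: 58 × 14 = 812
  Joplin–Construction2: 43 × 6 = 258
  Joplin–Construction3: 15 × 10 = 150
  Joplin–Construction4: 41 × 18 = 738
Total cost = 2130.
So Joplin→Construction4 carries 41 truckloads.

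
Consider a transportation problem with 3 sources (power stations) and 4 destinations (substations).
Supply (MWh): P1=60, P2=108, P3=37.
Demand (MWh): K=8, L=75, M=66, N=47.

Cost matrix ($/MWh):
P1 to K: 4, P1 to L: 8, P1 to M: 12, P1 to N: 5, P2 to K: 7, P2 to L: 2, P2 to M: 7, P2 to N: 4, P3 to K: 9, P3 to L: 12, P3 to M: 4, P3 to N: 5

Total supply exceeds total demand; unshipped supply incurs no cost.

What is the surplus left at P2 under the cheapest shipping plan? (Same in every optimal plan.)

An optimal plan:
  P1->K: 8 × $4 = $32
  P1->N: 43 × $5 = $215
  P2->L: 75 × $2 = $150
  P2->M: 29 × $7 = $203
  P2->N: 4 × $4 = $16
  P3->M: 37 × $4 = $148
Total cost = $764.
P2 ships 108 of its 108, leaving 0.

0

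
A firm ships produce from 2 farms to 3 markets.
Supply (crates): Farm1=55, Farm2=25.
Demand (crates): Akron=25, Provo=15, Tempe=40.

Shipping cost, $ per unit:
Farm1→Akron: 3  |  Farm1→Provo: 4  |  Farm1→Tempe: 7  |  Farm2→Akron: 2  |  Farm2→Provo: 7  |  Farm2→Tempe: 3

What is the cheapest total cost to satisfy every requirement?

An optimal shipping plan:
  Farm1->Akron: 25 × $3 = $75
  Farm1->Provo: 15 × $4 = $60
  Farm1->Tempe: 15 × $7 = $105
  Farm2->Tempe: 25 × $3 = $75
Total = 75 + 60 + 105 + 75 = $315.

315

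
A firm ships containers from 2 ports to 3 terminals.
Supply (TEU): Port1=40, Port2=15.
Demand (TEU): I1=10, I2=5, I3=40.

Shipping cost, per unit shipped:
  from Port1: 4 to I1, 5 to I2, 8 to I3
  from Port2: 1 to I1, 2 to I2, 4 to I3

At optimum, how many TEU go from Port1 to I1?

Solving gives:
  Port1–I1: 10 × 4 = 40
  Port1–I2: 5 × 5 = 25
  Port1–I3: 25 × 8 = 200
  Port2–I3: 15 × 4 = 60
Total cost = 325.
So Port1→I1 carries 10 TEU.

10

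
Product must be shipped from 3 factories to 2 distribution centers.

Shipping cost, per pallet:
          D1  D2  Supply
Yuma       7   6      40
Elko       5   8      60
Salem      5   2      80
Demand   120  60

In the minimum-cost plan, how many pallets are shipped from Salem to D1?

Optimal shipments:
  Yuma->D1: 40 pallets
  Elko->D1: 60 pallets
  Salem->D1: 20 pallets
  Salem->D2: 60 pallets
Total cost = 800.
So Salem→D1 carries 20 pallets.

20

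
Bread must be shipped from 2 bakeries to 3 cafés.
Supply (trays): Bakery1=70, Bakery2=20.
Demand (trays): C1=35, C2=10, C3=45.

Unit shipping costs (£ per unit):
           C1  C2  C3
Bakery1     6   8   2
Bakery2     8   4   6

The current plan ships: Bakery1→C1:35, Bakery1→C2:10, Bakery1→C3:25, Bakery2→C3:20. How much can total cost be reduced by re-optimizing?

100

Current plan cost = 35·6 + 10·8 + 25·2 + 20·6 = £460.
Optimal plan:
  Bakery1→C1: 25 × £6 = £150
  Bakery1→C3: 45 × £2 = £90
  Bakery2→C1: 10 × £8 = £80
  Bakery2→C2: 10 × £4 = £40
Optimal cost = £360.
Saving = 460 − 360 = £100.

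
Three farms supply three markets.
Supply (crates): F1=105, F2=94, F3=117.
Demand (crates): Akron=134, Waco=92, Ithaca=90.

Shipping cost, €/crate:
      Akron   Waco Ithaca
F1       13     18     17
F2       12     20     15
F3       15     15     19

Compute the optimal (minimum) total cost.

4518

An optimal shipping plan:
  F1 to Akron: 105 × €13 = €1365
  F2 to Akron: 4 × €12 = €48
  F2 to Ithaca: 90 × €15 = €1350
  F3 to Akron: 25 × €15 = €375
  F3 to Waco: 92 × €15 = €1380
Total = 1365 + 48 + 1350 + 375 + 1380 = €4518.
(Supply check: F1 ships 105; F2 ships 94; F3 ships 117.)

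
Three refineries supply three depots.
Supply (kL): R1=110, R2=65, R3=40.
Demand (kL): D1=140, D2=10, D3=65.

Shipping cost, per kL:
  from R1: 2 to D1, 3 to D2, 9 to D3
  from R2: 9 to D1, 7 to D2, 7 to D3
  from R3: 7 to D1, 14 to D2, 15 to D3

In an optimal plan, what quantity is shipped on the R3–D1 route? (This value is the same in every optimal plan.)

40

Optimal shipments:
  R1->D1: 100 × 2 = 200
  R1->D2: 10 × 3 = 30
  R2->D3: 65 × 7 = 455
  R3->D1: 40 × 7 = 280
Total cost = 965.
So R3→D1 carries 40 kL.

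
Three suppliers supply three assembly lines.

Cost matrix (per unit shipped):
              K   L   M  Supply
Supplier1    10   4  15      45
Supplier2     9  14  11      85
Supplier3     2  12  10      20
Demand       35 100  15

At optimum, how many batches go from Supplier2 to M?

Solving gives:
  Supplier1→L: 45 × 4 = 180
  Supplier2→K: 15 × 9 = 135
  Supplier2→L: 55 × 14 = 770
  Supplier2→M: 15 × 11 = 165
  Supplier3→K: 20 × 2 = 40
Total cost = 1290.
So Supplier2→M carries 15 batches.

15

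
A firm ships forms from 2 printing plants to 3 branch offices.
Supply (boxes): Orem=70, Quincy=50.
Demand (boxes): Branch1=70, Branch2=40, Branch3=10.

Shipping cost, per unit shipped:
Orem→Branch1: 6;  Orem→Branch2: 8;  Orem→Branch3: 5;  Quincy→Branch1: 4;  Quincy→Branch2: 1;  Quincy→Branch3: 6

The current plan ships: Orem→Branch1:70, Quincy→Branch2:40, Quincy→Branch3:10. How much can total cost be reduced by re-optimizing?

Current plan cost = 70·6 + 40·1 + 10·6 = 520.
Optimal plan:
  Orem to Branch1: 60 × 6 = 360
  Orem to Branch3: 10 × 5 = 50
  Quincy to Branch1: 10 × 4 = 40
  Quincy to Branch2: 40 × 1 = 40
Optimal cost = 490.
Saving = 520 − 490 = 30.

30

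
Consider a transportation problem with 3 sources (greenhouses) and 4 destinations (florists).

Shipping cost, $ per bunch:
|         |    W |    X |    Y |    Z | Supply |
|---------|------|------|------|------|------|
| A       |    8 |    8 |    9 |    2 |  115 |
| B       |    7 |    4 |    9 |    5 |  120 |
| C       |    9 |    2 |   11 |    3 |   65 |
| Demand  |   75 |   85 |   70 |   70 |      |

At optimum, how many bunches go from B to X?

The minimum-cost plan:
  A->Y: 45 × $9 = $405
  A->Z: 70 × $2 = $140
  B->W: 75 × $7 = $525
  B->X: 20 × $4 = $80
  B->Y: 25 × $9 = $225
  C->X: 65 × $2 = $130
Total cost = $1505.
So B→X carries 20 bunches.

20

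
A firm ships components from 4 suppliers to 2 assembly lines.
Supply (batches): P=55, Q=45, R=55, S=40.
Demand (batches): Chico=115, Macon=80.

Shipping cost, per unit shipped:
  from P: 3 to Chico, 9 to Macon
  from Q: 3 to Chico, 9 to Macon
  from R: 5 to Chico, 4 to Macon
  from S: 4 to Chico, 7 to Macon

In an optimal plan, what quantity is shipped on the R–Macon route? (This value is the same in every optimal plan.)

Optimal shipments:
  P–Chico: 55 × 3 = 165
  Q–Chico: 45 × 3 = 135
  R–Macon: 55 × 4 = 220
  S–Chico: 15 × 4 = 60
  S–Macon: 25 × 7 = 175
Total cost = 755.
So R→Macon carries 55 batches.

55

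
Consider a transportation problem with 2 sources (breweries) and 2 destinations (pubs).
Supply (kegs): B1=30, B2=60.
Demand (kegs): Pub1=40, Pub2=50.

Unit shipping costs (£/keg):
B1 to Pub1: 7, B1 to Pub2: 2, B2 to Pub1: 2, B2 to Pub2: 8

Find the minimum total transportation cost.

A cheapest plan:
  B1->Pub2: 30 kegs
  B2->Pub1: 40 kegs
  B2->Pub2: 20 kegs
Total cost = £300.

300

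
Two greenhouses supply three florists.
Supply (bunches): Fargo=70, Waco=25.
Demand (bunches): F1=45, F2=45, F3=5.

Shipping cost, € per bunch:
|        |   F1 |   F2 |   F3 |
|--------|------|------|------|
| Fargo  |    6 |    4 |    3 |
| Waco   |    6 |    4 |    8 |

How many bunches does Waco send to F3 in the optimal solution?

0

Solving gives:
  Fargo→F1: 20 × €6 = €120
  Fargo→F2: 45 × €4 = €180
  Fargo→F3: 5 × €3 = €15
  Waco→F1: 25 × €6 = €150
Total cost = €465.
The route Waco→F3 is not used.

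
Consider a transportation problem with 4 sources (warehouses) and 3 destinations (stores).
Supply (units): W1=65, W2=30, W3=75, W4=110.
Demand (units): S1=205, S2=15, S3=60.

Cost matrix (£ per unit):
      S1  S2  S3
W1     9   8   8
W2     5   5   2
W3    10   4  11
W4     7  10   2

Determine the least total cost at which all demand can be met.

1865

An optimal shipping plan:
  W1->S1: 65 × £9 = £585
  W2->S1: 30 × £5 = £150
  W3->S1: 60 × £10 = £600
  W3->S2: 15 × £4 = £60
  W4->S1: 50 × £7 = £350
  W4->S3: 60 × £2 = £120
Total = 585 + 150 + 600 + 60 + 350 + 120 = £1865.
(Supply check: W1 ships 65; W2 ships 30; W3 ships 75; W4 ships 110.)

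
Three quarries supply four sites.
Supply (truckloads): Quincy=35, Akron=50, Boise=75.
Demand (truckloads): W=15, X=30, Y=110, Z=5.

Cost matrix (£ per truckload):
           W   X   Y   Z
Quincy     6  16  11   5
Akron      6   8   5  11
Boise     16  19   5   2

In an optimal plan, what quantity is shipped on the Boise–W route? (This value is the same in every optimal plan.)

0

The minimum-cost plan:
  Quincy to W: 15 × £6 = £90
  Quincy to Y: 15 × £11 = £165
  Quincy to Z: 5 × £5 = £25
  Akron to X: 30 × £8 = £240
  Akron to Y: 20 × £5 = £100
  Boise to Y: 75 × £5 = £375
Total cost = £995.
The route Boise→W is not used.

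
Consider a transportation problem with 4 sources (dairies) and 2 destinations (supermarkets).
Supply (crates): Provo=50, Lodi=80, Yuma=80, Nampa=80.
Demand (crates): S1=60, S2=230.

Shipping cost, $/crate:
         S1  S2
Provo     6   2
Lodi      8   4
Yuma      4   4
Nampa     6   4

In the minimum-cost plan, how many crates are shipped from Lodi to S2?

The minimum-cost plan:
  Provo–S2: 50 × $2 = $100
  Lodi–S2: 80 × $4 = $320
  Yuma–S1: 60 × $4 = $240
  Yuma–S2: 20 × $4 = $80
  Nampa–S2: 80 × $4 = $320
Total cost = $1060.
So Lodi→S2 carries 80 crates.

80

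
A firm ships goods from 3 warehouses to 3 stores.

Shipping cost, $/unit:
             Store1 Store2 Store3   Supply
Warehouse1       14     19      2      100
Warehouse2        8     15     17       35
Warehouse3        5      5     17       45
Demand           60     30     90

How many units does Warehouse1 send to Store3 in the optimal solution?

90

The minimum-cost plan:
  Warehouse1->Store1: 10 × $14 = $140
  Warehouse1->Store3: 90 × $2 = $180
  Warehouse2->Store1: 35 × $8 = $280
  Warehouse3->Store1: 15 × $5 = $75
  Warehouse3->Store2: 30 × $5 = $150
Total cost = $825.
So Warehouse1→Store3 carries 90 units.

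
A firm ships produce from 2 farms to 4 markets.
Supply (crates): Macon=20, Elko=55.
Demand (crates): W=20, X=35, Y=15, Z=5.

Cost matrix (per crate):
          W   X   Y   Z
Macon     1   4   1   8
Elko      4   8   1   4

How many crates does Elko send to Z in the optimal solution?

5

Solving gives:
  Macon->X: 20 × 4 = 80
  Elko->W: 20 × 4 = 80
  Elko->X: 15 × 8 = 120
  Elko->Y: 15 × 1 = 15
  Elko->Z: 5 × 4 = 20
Total cost = 315.
So Elko→Z carries 5 crates.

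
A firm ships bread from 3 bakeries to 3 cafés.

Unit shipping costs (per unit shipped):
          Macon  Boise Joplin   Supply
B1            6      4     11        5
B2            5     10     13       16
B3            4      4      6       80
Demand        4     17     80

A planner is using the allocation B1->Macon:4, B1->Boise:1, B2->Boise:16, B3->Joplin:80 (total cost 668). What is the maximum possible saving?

28

Current plan cost = 4·6 + 1·4 + 16·10 + 80·6 = 668.
Optimal plan:
  B1->Boise: 5 × 4 = 20
  B2->Macon: 4 × 5 = 20
  B2->Boise: 12 × 10 = 120
  B3->Joplin: 80 × 6 = 480
Optimal cost = 640.
Saving = 668 − 640 = 28.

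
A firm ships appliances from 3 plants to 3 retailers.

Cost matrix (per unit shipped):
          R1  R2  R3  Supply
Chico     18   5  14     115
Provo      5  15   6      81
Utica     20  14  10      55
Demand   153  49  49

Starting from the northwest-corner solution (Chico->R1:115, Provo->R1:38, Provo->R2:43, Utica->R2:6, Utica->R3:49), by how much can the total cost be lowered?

1031

Current plan cost = 115·18 + 38·5 + 43·15 + 6·14 + 49·10 = 3479.
Optimal plan:
  Chico to R1: 66 × 18 = 1188
  Chico to R2: 49 × 5 = 245
  Provo to R1: 81 × 5 = 405
  Utica to R1: 6 × 20 = 120
  Utica to R3: 49 × 10 = 490
Optimal cost = 2448.
Saving = 3479 − 2448 = 1031.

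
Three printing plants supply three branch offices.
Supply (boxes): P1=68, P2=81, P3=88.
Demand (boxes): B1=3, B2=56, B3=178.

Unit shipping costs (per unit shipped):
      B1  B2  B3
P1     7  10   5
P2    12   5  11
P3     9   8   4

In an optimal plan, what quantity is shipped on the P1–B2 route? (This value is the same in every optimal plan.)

The minimum-cost plan:
  P1 to B3: 68 × 5 = 340
  P2 to B1: 3 × 12 = 36
  P2 to B2: 56 × 5 = 280
  P2 to B3: 22 × 11 = 242
  P3 to B3: 88 × 4 = 352
Total cost = 1250.
The route P1→B2 is not used.

0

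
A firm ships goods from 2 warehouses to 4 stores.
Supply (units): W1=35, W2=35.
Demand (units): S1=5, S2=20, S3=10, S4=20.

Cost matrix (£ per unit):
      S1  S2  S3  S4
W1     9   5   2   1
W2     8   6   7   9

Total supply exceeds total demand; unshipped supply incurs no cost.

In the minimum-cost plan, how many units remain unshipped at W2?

Minimum-cost shipments:
  W1–S2: 5 × £5 = £25
  W1–S3: 10 × £2 = £20
  W1–S4: 20 × £1 = £20
  W2–S1: 5 × £8 = £40
  W2–S2: 15 × £6 = £90
Total cost = £195.
W2 ships 20 of its 35, leaving 15.

15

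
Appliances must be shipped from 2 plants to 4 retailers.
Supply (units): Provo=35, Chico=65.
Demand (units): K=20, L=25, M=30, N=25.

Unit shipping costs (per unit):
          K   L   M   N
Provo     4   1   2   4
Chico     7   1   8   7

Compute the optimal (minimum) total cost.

Optimal allocation:
  Provo->K: 5 × 4 = 20
  Provo->M: 30 × 2 = 60
  Chico->K: 15 × 7 = 105
  Chico->L: 25 × 1 = 25
  Chico->N: 25 × 7 = 175
Total = 20 + 60 + 105 + 25 + 175 = 385.
(Supply check: Provo ships 35; Chico ships 65.)

385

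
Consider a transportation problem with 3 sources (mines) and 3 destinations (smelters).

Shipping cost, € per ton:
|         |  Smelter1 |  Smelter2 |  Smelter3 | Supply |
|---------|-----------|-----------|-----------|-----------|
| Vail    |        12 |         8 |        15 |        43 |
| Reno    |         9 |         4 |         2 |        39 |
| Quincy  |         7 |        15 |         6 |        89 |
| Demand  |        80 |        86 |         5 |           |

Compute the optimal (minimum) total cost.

Optimal allocation:
  Vail->Smelter2: 43 × €8 = €344
  Reno->Smelter2: 39 × €4 = €156
  Quincy->Smelter1: 80 × €7 = €560
  Quincy->Smelter2: 4 × €15 = €60
  Quincy->Smelter3: 5 × €6 = €30
Total = 344 + 156 + 560 + 60 + 30 = €1150.

1150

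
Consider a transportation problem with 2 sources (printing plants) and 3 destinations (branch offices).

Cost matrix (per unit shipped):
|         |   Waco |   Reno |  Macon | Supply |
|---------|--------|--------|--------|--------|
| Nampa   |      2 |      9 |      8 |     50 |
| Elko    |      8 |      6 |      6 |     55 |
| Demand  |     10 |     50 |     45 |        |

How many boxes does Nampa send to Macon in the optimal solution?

Optimal shipments:
  Nampa->Waco: 10 × 2 = 20
  Nampa->Macon: 40 × 8 = 320
  Elko->Reno: 50 × 6 = 300
  Elko->Macon: 5 × 6 = 30
Total cost = 670.
So Nampa→Macon carries 40 boxes.

40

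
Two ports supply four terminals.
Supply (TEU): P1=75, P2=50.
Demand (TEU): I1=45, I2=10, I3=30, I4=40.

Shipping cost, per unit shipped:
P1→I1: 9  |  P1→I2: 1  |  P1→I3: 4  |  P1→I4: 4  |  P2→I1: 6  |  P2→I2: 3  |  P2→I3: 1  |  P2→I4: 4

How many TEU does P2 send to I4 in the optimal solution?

Optimal shipments:
  P1->I1: 25 TEU
  P1->I2: 10 TEU
  P1->I4: 40 TEU
  P2->I1: 20 TEU
  P2->I3: 30 TEU
Total cost = 545.
The route P2→I4 is not used.

0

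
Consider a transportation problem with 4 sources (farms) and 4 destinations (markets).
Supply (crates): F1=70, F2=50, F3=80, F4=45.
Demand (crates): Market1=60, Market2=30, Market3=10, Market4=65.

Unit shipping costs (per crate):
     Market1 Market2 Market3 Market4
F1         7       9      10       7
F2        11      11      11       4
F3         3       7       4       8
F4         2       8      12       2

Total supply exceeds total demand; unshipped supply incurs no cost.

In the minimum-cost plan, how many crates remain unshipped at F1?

An optimal plan:
  F2→Market4: 40 × 4 = 160
  F3→Market1: 40 × 3 = 120
  F3→Market2: 30 × 7 = 210
  F3→Market3: 10 × 4 = 40
  F4→Market1: 20 × 2 = 40
  F4→Market4: 25 × 2 = 50
Total cost = 620.
F1 ships 0 of its 70, leaving 70.

70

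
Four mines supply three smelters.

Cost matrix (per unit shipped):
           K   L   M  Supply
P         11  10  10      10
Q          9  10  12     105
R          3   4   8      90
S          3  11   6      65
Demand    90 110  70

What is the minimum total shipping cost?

1800

An optimal shipping plan:
  P→M: 10 × 10 = 100
  Q→L: 105 × 10 = 1050
  R→K: 85 × 3 = 255
  R→L: 5 × 4 = 20
  S→K: 5 × 3 = 15
  S→M: 60 × 6 = 360
Total = 100 + 1050 + 255 + 20 + 15 + 360 = 1800.
(Supply check: P ships 10; Q ships 105; R ships 90; S ships 65.)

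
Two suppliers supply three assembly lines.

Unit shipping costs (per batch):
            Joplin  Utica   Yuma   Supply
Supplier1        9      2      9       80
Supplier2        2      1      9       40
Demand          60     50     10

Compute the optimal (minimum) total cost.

450

Optimal allocation:
  Supplier1 to Joplin: 20 batches
  Supplier1 to Utica: 50 batches
  Supplier1 to Yuma: 10 batches
  Supplier2 to Joplin: 40 batches
Total cost = 450.
(Supply check: Supplier1 ships 80; Supplier2 ships 40.)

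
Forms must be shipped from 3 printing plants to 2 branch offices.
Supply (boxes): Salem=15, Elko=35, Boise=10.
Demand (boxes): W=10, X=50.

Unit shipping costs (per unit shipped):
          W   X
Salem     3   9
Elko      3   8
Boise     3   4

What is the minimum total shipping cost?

395

A cheapest plan:
  Salem->W: 10 × 3 = 30
  Salem->X: 5 × 9 = 45
  Elko->X: 35 × 8 = 280
  Boise->X: 10 × 4 = 40
Total = 30 + 45 + 280 + 40 = 395.
(Supply check: Salem ships 15; Elko ships 35; Boise ships 10.)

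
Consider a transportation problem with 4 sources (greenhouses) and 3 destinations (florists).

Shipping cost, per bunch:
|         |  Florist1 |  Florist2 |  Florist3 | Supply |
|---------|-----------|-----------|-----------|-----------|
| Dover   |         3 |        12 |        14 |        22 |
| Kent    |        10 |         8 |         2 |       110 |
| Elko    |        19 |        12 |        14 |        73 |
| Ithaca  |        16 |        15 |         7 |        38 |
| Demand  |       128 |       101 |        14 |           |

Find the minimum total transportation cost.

Optimal allocation:
  Dover–Florist1: 22 bunches
  Kent–Florist1: 82 bunches
  Kent–Florist2: 28 bunches
  Elko–Florist2: 73 bunches
  Ithaca–Florist1: 24 bunches
  Ithaca–Florist3: 14 bunches
Total cost = 2468.

2468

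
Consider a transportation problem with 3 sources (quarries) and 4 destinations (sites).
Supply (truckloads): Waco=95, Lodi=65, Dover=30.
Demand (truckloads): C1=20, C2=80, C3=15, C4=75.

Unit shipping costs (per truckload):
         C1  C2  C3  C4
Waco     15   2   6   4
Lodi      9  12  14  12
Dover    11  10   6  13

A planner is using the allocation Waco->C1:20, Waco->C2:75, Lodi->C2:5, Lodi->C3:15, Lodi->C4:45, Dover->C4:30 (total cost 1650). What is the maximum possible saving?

Current plan cost = 20·15 + 75·2 + 5·12 + 15·14 + 45·12 + 30·13 = 1650.
Optimal plan:
  Waco to C2: 65 × 2 = 130
  Waco to C4: 30 × 4 = 120
  Lodi to C1: 20 × 9 = 180
  Lodi to C4: 45 × 12 = 540
  Dover to C2: 15 × 10 = 150
  Dover to C3: 15 × 6 = 90
Optimal cost = 1210.
Saving = 1650 − 1210 = 440.

440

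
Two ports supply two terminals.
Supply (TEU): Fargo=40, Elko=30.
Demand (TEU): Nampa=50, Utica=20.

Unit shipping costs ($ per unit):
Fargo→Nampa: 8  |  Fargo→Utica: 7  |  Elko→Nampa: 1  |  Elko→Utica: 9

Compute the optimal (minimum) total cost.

Optimal allocation:
  Fargo to Nampa: 20 TEU
  Fargo to Utica: 20 TEU
  Elko to Nampa: 30 TEU
Total cost = $330.
(Supply check: Fargo ships 40; Elko ships 30.)

330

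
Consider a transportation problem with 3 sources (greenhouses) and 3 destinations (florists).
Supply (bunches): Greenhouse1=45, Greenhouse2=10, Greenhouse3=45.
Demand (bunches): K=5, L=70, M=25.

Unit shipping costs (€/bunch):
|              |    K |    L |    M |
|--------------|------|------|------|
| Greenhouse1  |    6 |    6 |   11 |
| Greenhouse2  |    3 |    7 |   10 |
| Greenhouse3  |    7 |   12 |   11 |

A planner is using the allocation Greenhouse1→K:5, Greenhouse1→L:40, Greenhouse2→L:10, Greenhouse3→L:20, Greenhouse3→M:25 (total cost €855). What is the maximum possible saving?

25

Current plan cost = 5·6 + 40·6 + 10·7 + 20·12 + 25·11 = €855.
Optimal plan:
  Greenhouse1→L: 45 × €6 = €270
  Greenhouse2→L: 10 × €7 = €70
  Greenhouse3→K: 5 × €7 = €35
  Greenhouse3→L: 15 × €12 = €180
  Greenhouse3→M: 25 × €11 = €275
Optimal cost = €830.
Saving = 855 − 830 = €25.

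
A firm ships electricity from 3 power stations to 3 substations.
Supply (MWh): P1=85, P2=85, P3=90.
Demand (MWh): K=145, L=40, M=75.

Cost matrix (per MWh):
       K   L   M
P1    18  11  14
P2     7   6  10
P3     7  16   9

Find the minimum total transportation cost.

2355

A cheapest plan:
  P1->L: 10 × 11 = 110
  P1->M: 75 × 14 = 1050
  P2->K: 55 × 7 = 385
  P2->L: 30 × 6 = 180
  P3->K: 90 × 7 = 630
Total = 110 + 1050 + 385 + 180 + 630 = 2355.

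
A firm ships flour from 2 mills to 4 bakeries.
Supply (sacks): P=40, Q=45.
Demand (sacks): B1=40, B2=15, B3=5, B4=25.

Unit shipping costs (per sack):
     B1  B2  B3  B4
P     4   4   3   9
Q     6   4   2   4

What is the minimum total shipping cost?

One minimum-cost allocation:
  P→B1: 40 × 4 = 160
  Q→B2: 15 × 4 = 60
  Q→B3: 5 × 2 = 10
  Q→B4: 25 × 4 = 100
Total = 160 + 60 + 10 + 100 = 330.
(Supply check: P ships 40; Q ships 45.)

330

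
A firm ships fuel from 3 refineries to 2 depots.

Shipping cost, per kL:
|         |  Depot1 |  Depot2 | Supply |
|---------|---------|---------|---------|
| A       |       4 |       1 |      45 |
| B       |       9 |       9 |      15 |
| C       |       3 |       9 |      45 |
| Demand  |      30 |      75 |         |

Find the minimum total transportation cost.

Optimal allocation:
  A to Depot2: 45 × 1 = 45
  B to Depot2: 15 × 9 = 135
  C to Depot1: 30 × 3 = 90
  C to Depot2: 15 × 9 = 135
Total = 45 + 135 + 90 + 135 = 405.

405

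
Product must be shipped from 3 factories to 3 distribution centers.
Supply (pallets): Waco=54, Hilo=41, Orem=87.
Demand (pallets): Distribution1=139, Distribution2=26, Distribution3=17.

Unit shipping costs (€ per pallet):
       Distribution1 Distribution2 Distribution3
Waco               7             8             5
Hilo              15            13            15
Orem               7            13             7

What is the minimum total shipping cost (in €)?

Optimal allocation:
  Waco→Distribution1: 37 × €7 = €259
  Waco→Distribution3: 17 × €5 = €85
  Hilo→Distribution1: 15 × €15 = €225
  Hilo→Distribution2: 26 × €13 = €338
  Orem→Distribution1: 87 × €7 = €609
Total = 259 + 85 + 225 + 338 + 609 = €1516.

1516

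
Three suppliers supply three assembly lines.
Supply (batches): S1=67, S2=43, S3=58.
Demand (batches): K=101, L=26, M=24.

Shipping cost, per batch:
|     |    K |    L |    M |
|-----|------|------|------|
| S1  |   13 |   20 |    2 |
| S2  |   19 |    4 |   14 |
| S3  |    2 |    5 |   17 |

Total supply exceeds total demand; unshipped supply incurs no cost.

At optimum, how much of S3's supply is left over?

0

An optimal plan:
  S1->K: 43 batches
  S1->M: 24 batches
  S2->L: 26 batches
  S3->K: 58 batches
Total cost = 827.
S3 ships 58 of its 58, leaving 0.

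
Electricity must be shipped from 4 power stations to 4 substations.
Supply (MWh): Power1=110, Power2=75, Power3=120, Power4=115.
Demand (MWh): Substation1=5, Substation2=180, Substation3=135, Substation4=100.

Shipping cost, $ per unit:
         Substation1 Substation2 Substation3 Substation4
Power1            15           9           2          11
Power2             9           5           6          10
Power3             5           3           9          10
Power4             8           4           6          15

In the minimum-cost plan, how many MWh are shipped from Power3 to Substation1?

The minimum-cost plan:
  Power1->Substation3: 110 × $2 = $220
  Power2->Substation4: 75 × $10 = $750
  Power3->Substation1: 5 × $5 = $25
  Power3->Substation2: 90 × $3 = $270
  Power3->Substation4: 25 × $10 = $250
  Power4->Substation2: 90 × $4 = $360
  Power4->Substation3: 25 × $6 = $150
Total cost = $2025.
So Power3→Substation1 carries 5 MWh.

5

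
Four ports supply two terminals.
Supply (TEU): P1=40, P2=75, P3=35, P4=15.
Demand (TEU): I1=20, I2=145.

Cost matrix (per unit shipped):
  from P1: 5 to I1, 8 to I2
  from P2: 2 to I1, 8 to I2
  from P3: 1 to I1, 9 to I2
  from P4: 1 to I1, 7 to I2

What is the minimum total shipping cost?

1180

One minimum-cost allocation:
  P1 to I2: 40 × 8 = 320
  P2 to I2: 75 × 8 = 600
  P3 to I1: 20 × 1 = 20
  P3 to I2: 15 × 9 = 135
  P4 to I2: 15 × 7 = 105
Total = 320 + 600 + 20 + 135 + 105 = 1180.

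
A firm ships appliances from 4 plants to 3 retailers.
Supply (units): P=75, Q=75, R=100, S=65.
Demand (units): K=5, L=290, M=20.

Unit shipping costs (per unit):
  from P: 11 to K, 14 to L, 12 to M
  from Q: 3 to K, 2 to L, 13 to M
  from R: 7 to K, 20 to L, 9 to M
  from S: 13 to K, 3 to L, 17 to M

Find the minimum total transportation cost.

A cheapest plan:
  P->L: 75 × 14 = 1050
  Q->L: 75 × 2 = 150
  R->K: 5 × 7 = 35
  R->L: 75 × 20 = 1500
  R->M: 20 × 9 = 180
  S->L: 65 × 3 = 195
Total = 1050 + 150 + 35 + 1500 + 180 + 195 = 3110.

3110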